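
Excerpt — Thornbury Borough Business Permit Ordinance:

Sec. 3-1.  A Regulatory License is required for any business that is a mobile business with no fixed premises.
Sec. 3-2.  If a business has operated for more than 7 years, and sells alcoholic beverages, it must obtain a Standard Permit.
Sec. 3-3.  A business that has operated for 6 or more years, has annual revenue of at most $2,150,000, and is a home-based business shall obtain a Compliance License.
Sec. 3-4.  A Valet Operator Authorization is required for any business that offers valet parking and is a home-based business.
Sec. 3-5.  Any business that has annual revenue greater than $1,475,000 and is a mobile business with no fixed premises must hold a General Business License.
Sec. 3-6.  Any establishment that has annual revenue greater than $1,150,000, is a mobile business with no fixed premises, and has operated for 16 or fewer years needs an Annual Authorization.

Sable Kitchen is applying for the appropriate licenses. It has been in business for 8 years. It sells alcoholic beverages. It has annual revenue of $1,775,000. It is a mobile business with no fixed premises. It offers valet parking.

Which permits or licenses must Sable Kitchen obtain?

Annual Authorization, General Business License, Regulatory License, Standard Permit

Sec. 3-1. is a mobile business with no fixed premises → Regulatory License required.
Sec. 3-2. years in business 8 > 7; sells alcoholic beverages → Standard Permit required.
Sec. 3-3. years in business 8 ≥ 6; revenue $1,775,000 ≤ $2,150,000; is a mobile business with no fixed premises (not: is a home-based business) → Compliance License not required.
Sec. 3-4. offers valet parking; is a mobile business with no fixed premises (not: is a home-based business) → Valet Operator Authorization not required.
Sec. 3-5. revenue $1,775,000 > $1,475,000; is a mobile business with no fixed premises → General Business License required.
Sec. 3-6. revenue $1,775,000 > $1,150,000; is a mobile business with no fixed premises; years in business 8 ≤ 16 → Annual Authorization required.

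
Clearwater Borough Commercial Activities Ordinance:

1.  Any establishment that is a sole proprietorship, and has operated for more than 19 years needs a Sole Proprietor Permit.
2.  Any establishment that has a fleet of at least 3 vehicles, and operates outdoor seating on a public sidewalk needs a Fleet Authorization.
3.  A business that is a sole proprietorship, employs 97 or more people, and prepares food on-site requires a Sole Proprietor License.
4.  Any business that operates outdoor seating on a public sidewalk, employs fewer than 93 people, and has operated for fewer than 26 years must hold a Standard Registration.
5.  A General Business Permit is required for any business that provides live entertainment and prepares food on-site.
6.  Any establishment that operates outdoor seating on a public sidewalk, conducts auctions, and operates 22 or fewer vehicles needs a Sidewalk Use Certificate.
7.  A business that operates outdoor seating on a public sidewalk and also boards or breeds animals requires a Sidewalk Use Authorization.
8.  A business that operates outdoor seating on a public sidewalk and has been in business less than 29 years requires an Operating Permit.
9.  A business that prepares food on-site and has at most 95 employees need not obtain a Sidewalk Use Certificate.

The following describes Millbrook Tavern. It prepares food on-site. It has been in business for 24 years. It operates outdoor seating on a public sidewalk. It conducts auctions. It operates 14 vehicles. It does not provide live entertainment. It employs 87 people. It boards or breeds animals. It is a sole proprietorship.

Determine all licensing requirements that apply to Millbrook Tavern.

1. is a sole proprietorship; years in business 24 > 19 → Sole Proprietor Permit required.
2. vehicles 14 ≥ 3; operates outdoor seating on a public sidewalk → Fleet Authorization required.
3. is a sole proprietorship; employees 87 < 97; prepares food on-site → Sole Proprietor License not required.
4. operates outdoor seating on a public sidewalk; employees 87 < 93; years in business 24 < 26 → Standard Registration required.
5. does not provide live entertainment; prepares food on-site → General Business Permit not required.
6. operates outdoor seating on a public sidewalk; conducts auctions; vehicles 14 ≤ 22 → Sidewalk Use Certificate required.
7. operates outdoor seating on a public sidewalk; boards or breeds animals → Sidewalk Use Authorization required.
8. operates outdoor seating on a public sidewalk; years in business 24 < 29 → Operating Permit required.
9. prepares food on-site; employees 87 ≤ 95 → exempt from Sidewalk Use Certificate.

Fleet Authorization, Operating Permit, Sidewalk Use Authorization, Sole Proprietor Permit, Standard Registration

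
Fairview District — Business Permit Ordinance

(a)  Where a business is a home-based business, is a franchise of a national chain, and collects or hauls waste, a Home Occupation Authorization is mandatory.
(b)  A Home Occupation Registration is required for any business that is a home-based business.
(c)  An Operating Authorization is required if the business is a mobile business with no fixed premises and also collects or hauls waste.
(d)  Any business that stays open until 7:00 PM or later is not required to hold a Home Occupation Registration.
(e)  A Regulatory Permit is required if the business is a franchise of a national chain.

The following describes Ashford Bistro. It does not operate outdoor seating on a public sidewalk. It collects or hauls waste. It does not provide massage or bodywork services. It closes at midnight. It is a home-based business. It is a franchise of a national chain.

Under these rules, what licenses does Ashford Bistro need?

Home Occupation Authorization, Regulatory Permit

(a) is a home-based business; is a franchise of a national chain; collects or hauls waste → Home Occupation Authorization required.
(b) is a home-based business → Home Occupation Registration required.
(c) is a home-based business (not: is a mobile business with no fixed premises); collects or hauls waste → Operating Authorization not required.
(d) closes midnight, after 7:00 PM → exempt from Home Occupation Registration.
(e) is a franchise of a national chain → Regulatory Permit required.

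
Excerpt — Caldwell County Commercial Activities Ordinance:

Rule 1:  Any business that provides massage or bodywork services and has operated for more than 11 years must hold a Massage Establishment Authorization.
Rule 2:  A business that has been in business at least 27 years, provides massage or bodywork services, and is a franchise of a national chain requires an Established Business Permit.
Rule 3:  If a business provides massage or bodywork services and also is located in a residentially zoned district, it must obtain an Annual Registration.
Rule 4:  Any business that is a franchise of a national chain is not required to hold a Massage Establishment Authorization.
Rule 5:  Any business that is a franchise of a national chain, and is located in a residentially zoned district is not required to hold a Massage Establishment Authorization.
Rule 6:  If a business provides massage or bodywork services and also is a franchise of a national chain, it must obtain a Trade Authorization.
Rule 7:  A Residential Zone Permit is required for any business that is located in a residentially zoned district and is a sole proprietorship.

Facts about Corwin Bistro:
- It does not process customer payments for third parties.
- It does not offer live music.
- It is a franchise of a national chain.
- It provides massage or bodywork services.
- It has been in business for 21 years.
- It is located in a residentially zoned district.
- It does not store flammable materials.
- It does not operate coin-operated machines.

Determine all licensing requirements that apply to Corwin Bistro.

Annual Registration, Trade Authorization

Rule 1: provides massage or bodywork services; years in business 21 > 11 → Massage Establishment Authorization required.
Rule 2: years in business 21 < 27; provides massage or bodywork services; is a franchise of a national chain → Established Business Permit not required.
Rule 3: provides massage or bodywork services; is located in a residentially zoned district → Annual Registration required.
Rule 4: is a franchise of a national chain → exempt from Massage Establishment Authorization.
Rule 5: is a franchise of a national chain; is located in a residentially zoned district → exempt from Massage Establishment Authorization.
Rule 6: provides massage or bodywork services; is a franchise of a national chain → Trade Authorization required.
Rule 7: is located in a residentially zoned district; is a franchise of a national chain (not: is a sole proprietorship) → Residential Zone Permit not required.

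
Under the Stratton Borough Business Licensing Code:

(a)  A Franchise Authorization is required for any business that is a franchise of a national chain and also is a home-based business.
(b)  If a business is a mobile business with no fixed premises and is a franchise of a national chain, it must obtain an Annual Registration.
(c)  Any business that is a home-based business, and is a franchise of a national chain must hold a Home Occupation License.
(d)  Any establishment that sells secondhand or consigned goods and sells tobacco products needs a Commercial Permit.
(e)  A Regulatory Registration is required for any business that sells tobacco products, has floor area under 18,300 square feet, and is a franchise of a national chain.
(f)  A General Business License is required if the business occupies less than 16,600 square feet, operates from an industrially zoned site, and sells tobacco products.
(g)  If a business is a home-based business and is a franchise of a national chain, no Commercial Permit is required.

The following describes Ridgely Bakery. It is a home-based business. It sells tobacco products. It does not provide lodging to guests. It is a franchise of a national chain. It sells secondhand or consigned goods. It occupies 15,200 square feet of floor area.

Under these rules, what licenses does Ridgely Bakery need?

Franchise Authorization, Home Occupation License, Regulatory Registration

(a) is a franchise of a national chain; is a home-based business → Franchise Authorization required.
(b) is a home-based business (not: is a mobile business with no fixed premises); is a franchise of a national chain → Annual Registration not required.
(c) is a home-based business; is a franchise of a national chain → Home Occupation License required.
(d) sells secondhand or consigned goods; sells tobacco products → Commercial Permit required.
(e) sells tobacco products; floor area 15,200 square feet < 18,300 square feet; is a franchise of a national chain → Regulatory Registration required.
(f) floor area 15,200 square feet < 16,600 square feet; is a home-based business (not: operates from an industrially zoned site); sells tobacco products → General Business License not required.
(g) is a home-based business; is a franchise of a national chain → exempt from Commercial Permit.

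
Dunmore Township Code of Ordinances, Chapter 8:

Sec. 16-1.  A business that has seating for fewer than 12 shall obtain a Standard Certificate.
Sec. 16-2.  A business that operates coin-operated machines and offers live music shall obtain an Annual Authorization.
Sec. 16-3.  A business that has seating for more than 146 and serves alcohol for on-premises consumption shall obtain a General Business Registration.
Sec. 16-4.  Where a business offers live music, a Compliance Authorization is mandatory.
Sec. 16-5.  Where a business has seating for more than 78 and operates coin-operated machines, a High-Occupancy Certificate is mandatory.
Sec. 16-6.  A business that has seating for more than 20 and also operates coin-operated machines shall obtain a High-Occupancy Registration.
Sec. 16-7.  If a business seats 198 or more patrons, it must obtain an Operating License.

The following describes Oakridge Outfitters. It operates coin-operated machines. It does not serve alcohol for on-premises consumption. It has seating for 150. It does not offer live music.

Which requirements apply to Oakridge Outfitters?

Sec. 16-1. seating 150 ≥ 12 → Standard Certificate not required.
Sec. 16-2. operates coin-operated machines; does not offer live music → Annual Authorization not required.
Sec. 16-3. seating 150 > 146; does not serve alcohol for on-premises consumption → General Business Registration not required.
Sec. 16-4. does not offer live music → Compliance Authorization not required.
Sec. 16-5. seating 150 > 78; operates coin-operated machines → High-Occupancy Certificate required.
Sec. 16-6. seating 150 > 20; operates coin-operated machines → High-Occupancy Registration required.
Sec. 16-7. seating 150 < 198 → Operating License not required.

High-Occupancy Certificate, High-Occupancy Registration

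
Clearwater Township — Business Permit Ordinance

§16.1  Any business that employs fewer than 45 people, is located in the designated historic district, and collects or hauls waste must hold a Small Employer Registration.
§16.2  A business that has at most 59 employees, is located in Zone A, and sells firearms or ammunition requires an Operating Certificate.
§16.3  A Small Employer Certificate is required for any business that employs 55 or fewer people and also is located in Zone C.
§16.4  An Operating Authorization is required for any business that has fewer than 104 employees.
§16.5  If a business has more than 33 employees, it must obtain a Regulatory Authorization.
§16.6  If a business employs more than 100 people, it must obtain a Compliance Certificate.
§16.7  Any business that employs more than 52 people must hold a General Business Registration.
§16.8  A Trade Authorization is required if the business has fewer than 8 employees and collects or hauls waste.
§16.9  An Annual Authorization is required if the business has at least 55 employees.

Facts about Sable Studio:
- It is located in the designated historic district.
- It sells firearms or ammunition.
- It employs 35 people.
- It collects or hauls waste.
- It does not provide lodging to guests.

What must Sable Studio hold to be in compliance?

Operating Authorization, Regulatory Authorization, Small Employer Registration

§16.1 employees 35 < 45; is located in the designated historic district; collects or hauls waste → Small Employer Registration required.
§16.2 employees 35 ≤ 59; is located in the designated historic district (not: is located in Zone A); sells firearms or ammunition → Operating Certificate not required.
§16.3 employees 35 ≤ 55; is located in the designated historic district (not: is located in Zone C) → Small Employer Certificate not required.
§16.4 employees 35 < 104 → Operating Authorization required.
§16.5 employees 35 > 33 → Regulatory Authorization required.
§16.6 employees 35 ≤ 100 → Compliance Certificate not required.
§16.7 employees 35 ≤ 52 → General Business Registration not required.
§16.8 employees 35 ≥ 8; collects or hauls waste → Trade Authorization not required.
§16.9 employees 35 < 55 → Annual Authorization not required.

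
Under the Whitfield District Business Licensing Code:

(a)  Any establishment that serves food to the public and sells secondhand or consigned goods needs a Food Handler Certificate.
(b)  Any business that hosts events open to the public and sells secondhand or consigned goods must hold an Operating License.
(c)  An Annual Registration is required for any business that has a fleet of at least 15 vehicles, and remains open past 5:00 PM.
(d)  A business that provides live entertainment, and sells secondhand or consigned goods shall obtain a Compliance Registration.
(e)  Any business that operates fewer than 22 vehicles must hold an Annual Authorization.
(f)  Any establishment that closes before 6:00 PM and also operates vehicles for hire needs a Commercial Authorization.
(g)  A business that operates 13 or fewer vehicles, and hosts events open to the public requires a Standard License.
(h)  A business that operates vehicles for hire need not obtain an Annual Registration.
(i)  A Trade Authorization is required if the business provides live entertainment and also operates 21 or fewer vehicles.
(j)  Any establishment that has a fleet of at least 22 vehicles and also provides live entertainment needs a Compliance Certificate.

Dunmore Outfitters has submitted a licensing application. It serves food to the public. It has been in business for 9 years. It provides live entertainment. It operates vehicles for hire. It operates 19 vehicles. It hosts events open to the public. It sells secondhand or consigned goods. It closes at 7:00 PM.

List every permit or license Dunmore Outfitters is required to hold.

(a) serves food to the public; sells secondhand or consigned goods → Food Handler Certificate required.
(b) hosts events open to the public; sells secondhand or consigned goods → Operating License required.
(c) vehicles 19 ≥ 15; closes 7:00 PM, after 5:00 PM → Annual Registration required.
(d) provides live entertainment; sells secondhand or consigned goods → Compliance Registration required.
(e) vehicles 19 < 22 → Annual Authorization required.
(f) closes 7:00 PM, after 6:00 PM; operates vehicles for hire → Commercial Authorization not required.
(g) vehicles 19 > 13; hosts events open to the public → Standard License not required.
(h) operates vehicles for hire → exempt from Annual Registration.
(i) provides live entertainment; vehicles 19 ≤ 21 → Trade Authorization required.
(j) vehicles 19 < 22; provides live entertainment → Compliance Certificate not required.

Annual Authorization, Compliance Registration, Food Handler Certificate, Operating License, Trade Authorization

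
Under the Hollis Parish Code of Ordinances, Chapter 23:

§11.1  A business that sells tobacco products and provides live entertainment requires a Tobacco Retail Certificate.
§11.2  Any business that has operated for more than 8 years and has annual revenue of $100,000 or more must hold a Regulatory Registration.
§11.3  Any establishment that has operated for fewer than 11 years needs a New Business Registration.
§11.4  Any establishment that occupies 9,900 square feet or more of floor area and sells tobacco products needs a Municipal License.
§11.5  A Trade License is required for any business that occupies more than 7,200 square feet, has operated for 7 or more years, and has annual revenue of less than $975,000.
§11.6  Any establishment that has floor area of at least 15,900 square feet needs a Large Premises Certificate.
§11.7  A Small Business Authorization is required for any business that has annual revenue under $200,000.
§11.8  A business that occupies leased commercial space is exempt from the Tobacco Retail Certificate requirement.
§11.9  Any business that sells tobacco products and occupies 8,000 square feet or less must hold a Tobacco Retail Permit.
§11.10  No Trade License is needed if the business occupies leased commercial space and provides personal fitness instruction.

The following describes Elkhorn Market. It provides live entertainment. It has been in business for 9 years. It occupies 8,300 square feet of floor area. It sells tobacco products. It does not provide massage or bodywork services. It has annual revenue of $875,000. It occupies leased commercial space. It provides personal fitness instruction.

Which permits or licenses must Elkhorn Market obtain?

New Business Registration, Regulatory Registration

§11.1 sells tobacco products; provides live entertainment → Tobacco Retail Certificate required.
§11.2 years in business 9 > 8; revenue $875,000 ≥ $100,000 → Regulatory Registration required.
§11.3 years in business 9 < 11 → New Business Registration required.
§11.4 floor area 8,300 square feet < 9,900 square feet; sells tobacco products → Municipal License not required.
§11.5 floor area 8,300 square feet > 7,200 square feet; years in business 9 ≥ 7; revenue $875,000 < $975,000 → Trade License required.
§11.6 floor area 8,300 square feet < 15,900 square feet → Large Premises Certificate not required.
§11.7 revenue $875,000 ≥ $200,000 → Small Business Authorization not required.
§11.8 occupies leased commercial space → exempt from Tobacco Retail Certificate.
§11.9 sells tobacco products; floor area 8,300 square feet > 8,000 square feet → Tobacco Retail Permit not required.
§11.10 occupies leased commercial space; provides personal fitness instruction → exempt from Trade License.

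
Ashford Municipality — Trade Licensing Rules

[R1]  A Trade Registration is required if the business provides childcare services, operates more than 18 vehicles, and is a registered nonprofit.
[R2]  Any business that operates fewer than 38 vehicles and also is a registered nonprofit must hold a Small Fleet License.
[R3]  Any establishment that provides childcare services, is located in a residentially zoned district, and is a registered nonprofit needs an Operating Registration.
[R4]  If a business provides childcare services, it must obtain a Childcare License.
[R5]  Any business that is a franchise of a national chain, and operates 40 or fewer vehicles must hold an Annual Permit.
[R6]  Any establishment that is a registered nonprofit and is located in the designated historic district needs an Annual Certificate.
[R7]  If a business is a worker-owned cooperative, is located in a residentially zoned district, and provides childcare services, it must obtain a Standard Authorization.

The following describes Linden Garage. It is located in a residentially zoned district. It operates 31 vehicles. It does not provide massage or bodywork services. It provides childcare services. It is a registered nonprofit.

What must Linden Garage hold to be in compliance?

[R1] provides childcare services; vehicles 31 > 18; is a registered nonprofit → Trade Registration required.
[R2] vehicles 31 < 38; is a registered nonprofit → Small Fleet License required.
[R3] provides childcare services; is located in a residentially zoned district; is a registered nonprofit → Operating Registration required.
[R4] provides childcare services → Childcare License required.
[R5] is a registered nonprofit (not: is a franchise of a national chain); vehicles 31 ≤ 40 → Annual Permit not required.
[R6] is a registered nonprofit; is located in a residentially zoned district (not: is located in the designated historic district) → Annual Certificate not required.
[R7] is a registered nonprofit (not: is a worker-owned cooperative); is located in a residentially zoned district; provides childcare services → Standard Authorization not required.

Childcare License, Operating Registration, Small Fleet License, Trade Registration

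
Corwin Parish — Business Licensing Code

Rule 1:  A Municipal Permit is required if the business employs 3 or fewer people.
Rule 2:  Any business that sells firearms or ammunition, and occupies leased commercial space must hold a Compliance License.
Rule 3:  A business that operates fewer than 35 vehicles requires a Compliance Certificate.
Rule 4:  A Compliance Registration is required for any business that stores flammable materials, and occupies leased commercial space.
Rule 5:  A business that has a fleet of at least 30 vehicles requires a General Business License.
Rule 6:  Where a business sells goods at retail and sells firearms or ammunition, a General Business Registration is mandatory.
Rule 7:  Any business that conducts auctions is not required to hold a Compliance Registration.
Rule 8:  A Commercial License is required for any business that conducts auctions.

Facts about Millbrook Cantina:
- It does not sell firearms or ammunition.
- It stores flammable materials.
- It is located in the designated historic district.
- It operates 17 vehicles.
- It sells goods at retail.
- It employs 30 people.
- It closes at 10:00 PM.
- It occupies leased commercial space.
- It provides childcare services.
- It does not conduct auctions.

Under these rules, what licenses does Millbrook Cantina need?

Compliance Certificate, Compliance Registration

Rule 1: employees 30 > 3 → Municipal Permit not required.
Rule 2: does not sell firearms or ammunition; occupies leased commercial space → Compliance License not required.
Rule 3: vehicles 17 < 35 → Compliance Certificate required.
Rule 4: stores flammable materials; occupies leased commercial space → Compliance Registration required.
Rule 5: vehicles 17 < 30 → General Business License not required.
Rule 6: sells goods at retail; does not sell firearms or ammunition → General Business Registration not required.
Rule 7: does not conduct auctions → Compliance Registration exemption does not apply.
Rule 8: does not conduct auctions → Commercial License not required.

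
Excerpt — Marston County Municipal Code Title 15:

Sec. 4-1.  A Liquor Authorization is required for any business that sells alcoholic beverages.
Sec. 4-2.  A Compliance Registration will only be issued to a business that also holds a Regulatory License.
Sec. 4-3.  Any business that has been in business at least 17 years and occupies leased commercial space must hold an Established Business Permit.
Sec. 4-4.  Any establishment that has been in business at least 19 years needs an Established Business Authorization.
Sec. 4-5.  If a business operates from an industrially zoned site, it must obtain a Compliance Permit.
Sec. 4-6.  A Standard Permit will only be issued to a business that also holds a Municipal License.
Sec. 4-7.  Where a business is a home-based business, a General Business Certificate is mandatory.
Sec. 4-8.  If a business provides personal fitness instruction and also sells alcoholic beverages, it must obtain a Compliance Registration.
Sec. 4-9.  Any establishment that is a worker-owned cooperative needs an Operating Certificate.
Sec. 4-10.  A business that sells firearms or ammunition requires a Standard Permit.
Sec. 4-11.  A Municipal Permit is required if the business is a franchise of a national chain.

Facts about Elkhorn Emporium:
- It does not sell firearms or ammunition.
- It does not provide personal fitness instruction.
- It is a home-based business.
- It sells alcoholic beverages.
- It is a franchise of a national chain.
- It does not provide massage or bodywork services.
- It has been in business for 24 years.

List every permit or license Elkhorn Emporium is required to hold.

Established Business Authorization, General Business Certificate, Liquor Authorization, Municipal Permit

Sec. 4-1. sells alcoholic beverages → Liquor Authorization required.
Sec. 4-2. Compliance Registration is not required → no effect.
Sec. 4-3. years in business 24 ≥ 17; is a home-based business (not: occupies leased commercial space) → Established Business Permit not required.
Sec. 4-4. years in business 24 ≥ 19 → Established Business Authorization required.
Sec. 4-5. is a home-based business (not: operates from an industrially zoned site) → Compliance Permit not required.
Sec. 4-6. Standard Permit is not required → no effect.
Sec. 4-7. is a home-based business → General Business Certificate required.
Sec. 4-8. does not provide personal fitness instruction; sells alcoholic beverages → Compliance Registration not required.
Sec. 4-9. is a franchise of a national chain (not: is a worker-owned cooperative) → Operating Certificate not required.
Sec. 4-10. does not sell firearms or ammunition → Standard Permit not required.
Sec. 4-11. is a franchise of a national chain → Municipal Permit required.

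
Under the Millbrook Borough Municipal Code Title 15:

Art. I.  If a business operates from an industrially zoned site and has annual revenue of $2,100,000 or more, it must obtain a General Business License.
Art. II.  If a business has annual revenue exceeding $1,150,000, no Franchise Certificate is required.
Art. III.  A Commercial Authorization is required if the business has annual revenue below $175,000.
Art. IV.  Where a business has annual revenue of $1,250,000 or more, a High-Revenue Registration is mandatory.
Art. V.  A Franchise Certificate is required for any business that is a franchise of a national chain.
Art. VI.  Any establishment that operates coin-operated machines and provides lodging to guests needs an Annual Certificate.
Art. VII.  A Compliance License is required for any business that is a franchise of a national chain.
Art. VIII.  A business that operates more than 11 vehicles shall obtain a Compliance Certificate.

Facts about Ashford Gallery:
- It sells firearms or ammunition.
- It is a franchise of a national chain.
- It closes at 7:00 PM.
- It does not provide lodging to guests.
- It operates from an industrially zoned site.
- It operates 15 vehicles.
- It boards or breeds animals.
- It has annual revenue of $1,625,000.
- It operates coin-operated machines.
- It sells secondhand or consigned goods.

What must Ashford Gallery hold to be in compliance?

Compliance Certificate, Compliance License, High-Revenue Registration

Art. I. operates from an industrially zoned site; revenue $1,625,000 < $2,100,000 → General Business License not required.
Art. II. revenue $1,625,000 > $1,150,000 → exempt from Franchise Certificate.
Art. III. revenue $1,625,000 ≥ $175,000 → Commercial Authorization not required.
Art. IV. revenue $1,625,000 ≥ $1,250,000 → High-Revenue Registration required.
Art. V. is a franchise of a national chain → Franchise Certificate required.
Art. VI. operates coin-operated machines; does not provide lodging to guests → Annual Certificate not required.
Art. VII. is a franchise of a national chain → Compliance License required.
Art. VIII. vehicles 15 > 11 → Compliance Certificate required.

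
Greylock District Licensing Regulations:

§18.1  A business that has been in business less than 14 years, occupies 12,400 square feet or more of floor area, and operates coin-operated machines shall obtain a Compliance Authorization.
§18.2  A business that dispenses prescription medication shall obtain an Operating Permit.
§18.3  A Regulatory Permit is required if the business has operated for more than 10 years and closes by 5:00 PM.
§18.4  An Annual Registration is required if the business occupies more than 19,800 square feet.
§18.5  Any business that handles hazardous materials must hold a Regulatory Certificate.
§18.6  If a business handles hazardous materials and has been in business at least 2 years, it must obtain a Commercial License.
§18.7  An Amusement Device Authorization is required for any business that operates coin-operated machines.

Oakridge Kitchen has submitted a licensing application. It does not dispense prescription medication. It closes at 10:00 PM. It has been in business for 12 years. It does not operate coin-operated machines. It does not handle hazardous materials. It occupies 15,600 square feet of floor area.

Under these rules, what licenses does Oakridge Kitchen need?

None

§18.1 years in business 12 < 14; floor area 15,600 square feet ≥ 12,400 square feet; does not operate coin-operated machines → Compliance Authorization not required.
§18.2 does not dispense prescription medication → Operating Permit not required.
§18.3 years in business 12 > 10; closes 10:00 PM, after 5:00 PM → Regulatory Permit not required.
§18.4 floor area 15,600 square feet ≤ 19,800 square feet → Annual Registration not required.
§18.5 does not handle hazardous materials → Regulatory Certificate not required.
§18.6 does not handle hazardous materials; years in business 12 ≥ 2 → Commercial License not required.
§18.7 does not operate coin-operated machines → Amusement Device Authorization not required.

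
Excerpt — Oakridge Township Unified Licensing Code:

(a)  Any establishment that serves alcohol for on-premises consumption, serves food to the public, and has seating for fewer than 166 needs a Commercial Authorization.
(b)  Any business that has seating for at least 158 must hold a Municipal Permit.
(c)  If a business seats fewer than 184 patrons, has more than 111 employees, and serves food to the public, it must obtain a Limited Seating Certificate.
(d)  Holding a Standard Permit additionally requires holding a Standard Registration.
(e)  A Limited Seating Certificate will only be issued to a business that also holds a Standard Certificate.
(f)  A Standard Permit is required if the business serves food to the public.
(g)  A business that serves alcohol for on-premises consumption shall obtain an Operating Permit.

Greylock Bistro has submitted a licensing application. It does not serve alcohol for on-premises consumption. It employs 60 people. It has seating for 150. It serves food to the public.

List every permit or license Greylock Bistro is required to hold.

(a) does not serve alcohol for on-premises consumption; serves food to the public; seating 150 < 166 → Commercial Authorization not required.
(b) seating 150 < 158 → Municipal Permit not required.
(c) seating 150 < 184; employees 60 ≤ 111; serves food to the public → Limited Seating Certificate not required.
(d) Standard Permit is required → Standard Registration also required.
(e) Limited Seating Certificate is not required → no effect.
(f) serves food to the public → Standard Permit required.
(g) does not serve alcohol for on-premises consumption → Operating Permit not required.

Standard Permit, Standard Registration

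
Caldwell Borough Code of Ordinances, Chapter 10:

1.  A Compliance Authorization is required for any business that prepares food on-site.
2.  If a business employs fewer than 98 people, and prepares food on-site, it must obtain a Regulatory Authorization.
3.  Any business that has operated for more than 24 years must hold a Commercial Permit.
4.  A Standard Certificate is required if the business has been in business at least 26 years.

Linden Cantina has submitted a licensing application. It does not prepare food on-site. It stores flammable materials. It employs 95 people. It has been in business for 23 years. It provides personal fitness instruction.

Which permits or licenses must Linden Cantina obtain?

None

1. does not prepare food on-site → Compliance Authorization not required.
2. employees 95 < 98; does not prepare food on-site → Regulatory Authorization not required.
3. years in business 23 ≤ 24 → Commercial Permit not required.
4. years in business 23 < 26 → Standard Certificate not required.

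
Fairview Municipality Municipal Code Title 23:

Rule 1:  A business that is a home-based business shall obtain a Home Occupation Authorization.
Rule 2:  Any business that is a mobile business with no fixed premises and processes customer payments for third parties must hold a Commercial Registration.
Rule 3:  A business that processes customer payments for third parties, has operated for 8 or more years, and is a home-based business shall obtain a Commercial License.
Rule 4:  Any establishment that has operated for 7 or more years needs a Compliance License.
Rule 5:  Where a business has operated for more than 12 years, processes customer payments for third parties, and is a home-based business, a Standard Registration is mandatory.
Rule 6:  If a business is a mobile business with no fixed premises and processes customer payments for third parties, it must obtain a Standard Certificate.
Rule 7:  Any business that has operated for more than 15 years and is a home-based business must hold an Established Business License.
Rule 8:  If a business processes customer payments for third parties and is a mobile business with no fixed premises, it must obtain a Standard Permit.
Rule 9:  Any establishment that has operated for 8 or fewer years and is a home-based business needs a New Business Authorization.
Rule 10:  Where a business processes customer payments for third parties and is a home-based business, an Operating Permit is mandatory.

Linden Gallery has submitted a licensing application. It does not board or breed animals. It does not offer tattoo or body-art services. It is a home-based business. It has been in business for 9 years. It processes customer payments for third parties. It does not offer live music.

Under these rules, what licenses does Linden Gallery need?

Commercial License, Compliance License, Home Occupation Authorization, Operating Permit

Rule 1: is a home-based business → Home Occupation Authorization required.
Rule 2: is a home-based business (not: is a mobile business with no fixed premises); processes customer payments for third parties → Commercial Registration not required.
Rule 3: processes customer payments for third parties; years in business 9 ≥ 8; is a home-based business → Commercial License required.
Rule 4: years in business 9 ≥ 7 → Compliance License required.
Rule 5: years in business 9 ≤ 12; processes customer payments for third parties; is a home-based business → Standard Registration not required.
Rule 6: is a home-based business (not: is a mobile business with no fixed premises); processes customer payments for third parties → Standard Certificate not required.
Rule 7: years in business 9 ≤ 15; is a home-based business → Established Business License not required.
Rule 8: processes customer payments for third parties; is a home-based business (not: is a mobile business with no fixed premises) → Standard Permit not required.
Rule 9: years in business 9 > 8; is a home-based business → New Business Authorization not required.
Rule 10: processes customer payments for third parties; is a home-based business → Operating Permit required.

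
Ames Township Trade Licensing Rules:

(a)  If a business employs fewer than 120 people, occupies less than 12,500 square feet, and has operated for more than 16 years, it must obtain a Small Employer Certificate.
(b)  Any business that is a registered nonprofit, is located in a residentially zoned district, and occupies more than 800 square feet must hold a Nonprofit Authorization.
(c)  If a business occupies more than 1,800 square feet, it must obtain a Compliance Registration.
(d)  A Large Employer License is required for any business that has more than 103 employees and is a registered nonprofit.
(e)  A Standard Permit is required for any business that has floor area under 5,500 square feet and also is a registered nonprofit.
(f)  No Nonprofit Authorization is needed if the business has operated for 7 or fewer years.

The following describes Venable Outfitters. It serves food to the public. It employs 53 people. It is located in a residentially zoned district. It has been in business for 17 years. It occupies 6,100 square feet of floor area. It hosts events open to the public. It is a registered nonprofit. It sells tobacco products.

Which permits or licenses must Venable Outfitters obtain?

Compliance Registration, Nonprofit Authorization, Small Employer Certificate

(a) employees 53 < 120; floor area 6,100 square feet < 12,500 square feet; years in business 17 > 16 → Small Employer Certificate required.
(b) is a registered nonprofit; is located in a residentially zoned district; floor area 6,100 square feet > 800 square feet → Nonprofit Authorization required.
(c) floor area 6,100 square feet > 1,800 square feet → Compliance Registration required.
(d) employees 53 ≤ 103; is a registered nonprofit → Large Employer License not required.
(e) floor area 6,100 square feet ≥ 5,500 square feet; is a registered nonprofit → Standard Permit not required.
(f) years in business 17 > 7 → Nonprofit Authorization exemption does not apply.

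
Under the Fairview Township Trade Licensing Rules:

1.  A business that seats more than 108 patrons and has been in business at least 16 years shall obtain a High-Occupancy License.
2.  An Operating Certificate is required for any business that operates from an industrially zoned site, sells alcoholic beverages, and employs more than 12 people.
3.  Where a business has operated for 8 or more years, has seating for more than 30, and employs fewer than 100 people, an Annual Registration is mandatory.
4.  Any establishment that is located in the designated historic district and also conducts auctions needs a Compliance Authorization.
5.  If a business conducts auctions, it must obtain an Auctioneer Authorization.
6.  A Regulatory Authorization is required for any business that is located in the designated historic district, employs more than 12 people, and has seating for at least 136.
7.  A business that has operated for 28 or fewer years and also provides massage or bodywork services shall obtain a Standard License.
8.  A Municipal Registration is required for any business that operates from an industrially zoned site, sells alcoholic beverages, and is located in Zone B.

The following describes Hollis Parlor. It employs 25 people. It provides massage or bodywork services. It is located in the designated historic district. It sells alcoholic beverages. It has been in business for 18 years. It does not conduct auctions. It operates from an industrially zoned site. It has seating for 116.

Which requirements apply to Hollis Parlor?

1. seating 116 > 108; years in business 18 ≥ 16 → High-Occupancy License required.
2. operates from an industrially zoned site; sells alcoholic beverages; employees 25 > 12 → Operating Certificate required.
3. years in business 18 ≥ 8; seating 116 > 30; employees 25 < 100 → Annual Registration required.
4. is located in the designated historic district; does not conduct auctions → Compliance Authorization not required.
5. does not conduct auctions → Auctioneer Authorization not required.
6. is located in the designated historic district; employees 25 > 12; seating 116 < 136 → Regulatory Authorization not required.
7. years in business 18 ≤ 28; provides massage or bodywork services → Standard License required.
8. operates from an industrially zoned site; sells alcoholic beverages; is located in the designated historic district (not: is located in Zone B) → Municipal Registration not required.

Annual Registration, High-Occupancy License, Operating Certificate, Standard License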